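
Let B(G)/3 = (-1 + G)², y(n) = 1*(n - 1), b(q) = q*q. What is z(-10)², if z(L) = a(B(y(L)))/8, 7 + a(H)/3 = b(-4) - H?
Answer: 1610361/64 ≈ 25162.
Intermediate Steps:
b(q) = q²
y(n) = -1 + n (y(n) = 1*(-1 + n) = -1 + n)
B(G) = 3*(-1 + G)²
a(H) = 27 - 3*H (a(H) = -21 + 3*((-4)² - H) = -21 + 3*(16 - H) = -21 + (48 - 3*H) = 27 - 3*H)
z(L) = 27/8 - 9*(-2 + L)²/8 (z(L) = (27 - 9*(-1 + (-1 + L))²)/8 = (27 - 9*(-2 + L)²)*(⅛) = 27/8 - 9*(-2 + L)²/8)
z(-10)² = (27/8 - 9*(-2 - 10)²/8)² = (27/8 - 9/8*(-12)²)² = (27/8 - 9/8*144)² = (27/8 - 162)² = (-1269/8)² = 1610361/64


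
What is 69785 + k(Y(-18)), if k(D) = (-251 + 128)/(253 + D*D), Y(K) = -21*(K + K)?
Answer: 39902295242/571789 ≈ 69785.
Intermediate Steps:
Y(K) = -42*K
k(D) = -123/(253 + D**2)
69785 + k(Y(-18)) = 69785 - 123/(253 + (-42*(-18))**2) = 69785 - 123/(253 + 756**2) = 69785 - 123/(253 + 571536) = 69785 - 123/571789 = 39902295242/571789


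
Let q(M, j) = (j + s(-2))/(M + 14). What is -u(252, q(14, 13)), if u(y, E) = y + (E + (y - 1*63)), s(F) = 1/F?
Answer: -24721/56 ≈ -441.45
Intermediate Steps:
q(M, j) = (-½ + j)/(14 + M) (q(M, j) = (j + 1/(-2))/(M + 14) = (j - ½)/(14 + M) = (-½ + j)/(14 + M))
u(y, E) = -63 + E + 2*y (u(y, E) = y + (E + (y - 63)) = y + (E + (-63 + y)) = y + (-63 + E + y) = -63 + E + 2*y)
-u(252, q(14, 13)) = -(-63 + (-½ + 13)/(14 + 14) + 2*252) = -(-63 + (25/2)/28 + 504) = -(-63 + (1/28)*(25/2) + 504) = -(-63 + 25/56 + 504) = -1*24721/56 = -24721/56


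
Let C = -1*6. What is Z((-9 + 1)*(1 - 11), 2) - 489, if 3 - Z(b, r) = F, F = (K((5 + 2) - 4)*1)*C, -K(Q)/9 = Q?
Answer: -648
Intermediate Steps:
C = -6
K(Q) = -9*Q
F = 162 (F = (-9*((5 + 2) - 4)*1)*(-6) = (-9*(7 - 4)*1)*(-6) = (-9*3*1)*(-6) = -27*1*(-6) = -27*(-6) = 162)
Z(b, r) = -159 (Z(b, r) = 3 - 1*162 = 3 - 162 = -159)
Z((-9 + 1)*(1 - 11), 2) - 489 = -159 - 489 = -648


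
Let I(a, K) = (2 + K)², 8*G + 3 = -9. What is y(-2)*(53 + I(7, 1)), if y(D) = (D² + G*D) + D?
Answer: 310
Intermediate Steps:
G = -3/2 (G = -3/8 + (⅛)*(-9) = -3/8 - 9/8 = -3/2 ≈ -1.5000)
y(D) = D² - D/2 (y(D) = (D² - 3*D/2) + D = D² - D/2)
y(-2)*(53 + I(7, 1)) = (-2*(-½ - 2))*(53 + (2 + 1)²) = (-2*(-5/2))*(53 + 3²) = 5*(53 + 9) = 5*62 = 310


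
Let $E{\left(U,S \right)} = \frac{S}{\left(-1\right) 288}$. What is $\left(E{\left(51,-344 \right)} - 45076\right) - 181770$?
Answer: $- \frac{8166413}{36} \approx -2.2684 \cdot 10^{5}$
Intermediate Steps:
$E{\left(U,S \right)} = - \frac{S}{288}$ ($E{\left(U,S \right)} = \frac{S}{-288} = S \left(- \frac{1}{288}\right) = - \frac{S}{288}$)
$\left(E{\left(51,-344 \right)} - 45076\right) - 181770 = \left(\left(- \frac{1}{288}\right) \left(-344\right) - 45076\right) - 181770 = \left(\frac{43}{36} - 45076\right) - 181770 = - \frac{1622693}{36} - 181770 = - \frac{8166413}{36}$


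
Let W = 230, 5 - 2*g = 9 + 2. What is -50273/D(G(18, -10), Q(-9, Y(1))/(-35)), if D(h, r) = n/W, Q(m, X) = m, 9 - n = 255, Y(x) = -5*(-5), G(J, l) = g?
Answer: 5781395/123 ≈ 47003.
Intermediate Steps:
g = -3 (g = 5/2 - (9 + 2)/2 = 5/2 - ½*11 = 5/2 - 11/2 = -3)
G(J, l) = -3
Y(x) = 25
n = -246 (n = 9 - 1*255 = 9 - 255 = -246)
D(h, r) = -123/115 (D(h, r) = -246/230 = -246*1/230 = -123/115)
-50273/D(G(18, -10), Q(-9, Y(1))/(-35)) = -50273/(-123/115) = -50273*(-115/123) = 5781395/123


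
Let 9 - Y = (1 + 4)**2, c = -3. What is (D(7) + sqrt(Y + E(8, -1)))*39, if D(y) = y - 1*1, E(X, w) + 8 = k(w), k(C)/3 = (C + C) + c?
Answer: 234 + 39*I*sqrt(39) ≈ 234.0 + 243.55*I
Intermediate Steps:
k(C) = -9 + 6*C (k(C) = 3*((C + C) - 3) = 3*(2*C - 3) = 3*(-3 + 2*C) = -9 + 6*C)
E(X, w) = -17 + 6*w (E(X, w) = -8 + (-9 + 6*w) = -17 + 6*w)
D(y) = -1 + y (D(y) = y - 1 = -1 + y)
Y = -16 (Y = 9 - (1 + 4)**2 = 9 - 1*5**2 = 9 - 1*25 = 9 - 25 = -16)
(D(7) + sqrt(Y + E(8, -1)))*39 = ((-1 + 7) + sqrt(-16 + (-17 + 6*(-1))))*39 = (6 + sqrt(-16 + (-17 - 6)))*39 = (6 + sqrt(-16 - 23))*39 = (6 + sqrt(-39))*39 = (6 + I*sqrt(39))*39 = 234 + 39*I*sqrt(39)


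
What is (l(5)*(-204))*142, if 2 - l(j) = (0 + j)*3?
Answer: 376584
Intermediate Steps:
l(j) = 2 - 3*j (l(j) = 2 - (0 + j)*3 = 2 - j*3 = 2 - 3*j)
(l(5)*(-204))*142 = ((2 - 3*5)*(-204))*142 = ((2 - 15)*(-204))*142 = -13*(-204)*142 = 2652*142 = 376584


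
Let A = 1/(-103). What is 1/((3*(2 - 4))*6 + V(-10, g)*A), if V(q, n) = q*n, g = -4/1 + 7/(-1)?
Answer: -103/3818 ≈ -0.026977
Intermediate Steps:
g = -11 (g = -4*1 + 7*(-1) = -4 - 7 = -11)
A = -1/103 ≈ -0.0097087
V(q, n) = n*q
1/((3*(2 - 4))*6 + V(-10, g)*A) = 1/((3*(2 - 4))*6 - 11*(-10)*(-1/103)) = 1/((3*(-2))*6 + 110*(-1/103)) = 1/(-6*6 - 110/103) = 1/(-36 - 110/103) = 1/(-3818/103) = -103/3818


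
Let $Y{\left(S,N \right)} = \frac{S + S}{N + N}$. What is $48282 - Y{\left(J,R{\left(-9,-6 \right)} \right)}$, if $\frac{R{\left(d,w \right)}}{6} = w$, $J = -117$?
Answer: $\frac{193115}{4} \approx 48279.0$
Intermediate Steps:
$R{\left(d,w \right)} = 6 w$
$Y{\left(S,N \right)} = \frac{S}{N}$ ($Y{\left(S,N \right)} = \frac{2 S}{2 N} = 2 S \frac{1}{2 N} = \frac{S}{N}$)
$48282 - Y{\left(J,R{\left(-9,-6 \right)} \right)} = 48282 - - \frac{117}{6 \left(-6\right)} = 48282 - - \frac{117}{-36} = 48282 - \left(-117\right) \left(- \frac{1}{36}\right) = 48282 - \frac{13}{4} = \frac{193115}{4}$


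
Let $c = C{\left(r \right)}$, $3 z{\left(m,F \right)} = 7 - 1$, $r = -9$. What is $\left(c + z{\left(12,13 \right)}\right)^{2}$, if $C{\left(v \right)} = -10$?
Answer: $64$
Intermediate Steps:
$z{\left(m,F \right)} = 2$ ($z{\left(m,F \right)} = \frac{7 - 1}{3} = \frac{1}{3} \cdot 6 = 2$)
$c = -10$
$\left(c + z{\left(12,13 \right)}\right)^{2} = \left(-10 + 2\right)^{2} = \left(-8\right)^{2} = 64$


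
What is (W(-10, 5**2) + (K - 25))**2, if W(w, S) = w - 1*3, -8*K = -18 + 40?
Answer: 26569/16 ≈ 1660.6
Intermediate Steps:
K = -11/4 (K = -(-18 + 40)/8 = -1/8*22 = -11/4 ≈ -2.7500)
W(w, S) = -3 + w (W(w, S) = w - 3 = -3 + w)
(W(-10, 5**2) + (K - 25))**2 = ((-3 - 10) + (-11/4 - 25))**2 = (-13 - 111/4)**2 = (-163/4)**2 = 26569/16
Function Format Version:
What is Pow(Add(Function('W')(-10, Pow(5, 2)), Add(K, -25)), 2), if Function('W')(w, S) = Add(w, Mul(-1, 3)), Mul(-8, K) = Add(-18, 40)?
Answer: Rational(26569, 16) ≈ 1660.6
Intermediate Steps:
K = Rational(-11, 4) (K = Mul(Rational(-1, 8), Add(-18, 40)) = Mul(Rational(-1, 8), 22) = Rational(-11, 4) ≈ -2.7500)
Function('W')(w, S) = Add(-3, w) (Function('W')(w, S) = Add(w, -3) = Add(-3, w))
Pow(Add(Function('W')(-10, Pow(5, 2)), Add(K, -25)), 2) = Pow(Add(Add(-3, -10), Add(Rational(-11, 4), -25)), 2) = Pow(Add(-13, Rational(-111, 4)), 2) = Pow(Rational(-163, 4), 2) = Rational(26569, 16)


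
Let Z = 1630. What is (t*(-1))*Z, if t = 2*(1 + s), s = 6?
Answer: -22820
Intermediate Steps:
t = 14 (t = 2*(1 + 6) = 2*7 = 14)
(t*(-1))*Z = (14*(-1))*1630 = -14*1630 = -22820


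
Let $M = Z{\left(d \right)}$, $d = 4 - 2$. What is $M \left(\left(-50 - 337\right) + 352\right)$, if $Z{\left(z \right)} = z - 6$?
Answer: $140$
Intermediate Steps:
$d = 2$ ($d = 4 - 2 = 2$)
$Z{\left(z \right)} = -6 + z$ ($Z{\left(z \right)} = z - 6 = -6 + z$)
$M = -4$ ($M = -6 + 2 = -4$)
$M \left(\left(-50 - 337\right) + 352\right) = - 4 \left(\left(-50 - 337\right) + 352\right) = - 4 \left(-387 + 352\right) = \left(-4\right) \left(-35\right) = 140$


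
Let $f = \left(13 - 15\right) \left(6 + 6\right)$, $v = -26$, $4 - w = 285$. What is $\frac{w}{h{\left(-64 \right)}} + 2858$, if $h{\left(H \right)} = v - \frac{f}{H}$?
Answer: $\frac{605286}{211} \approx 2868.7$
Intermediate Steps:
$w = -281$ ($w = 4 - 285 = -281$)
$f = -24$ ($f = \left(-2\right) 12 = -24$)
$h{\left(H \right)} = -26 + \frac{24}{H}$ ($h{\left(H \right)} = -26 - - \frac{24}{H} = -26 + \frac{24}{H}$)
$\frac{w}{h{\left(-64 \right)}} + 2858 = - \frac{281}{-26 + \frac{24}{-64}} + 2858 = - \frac{281}{-26 + 24 \left(- \frac{1}{64}\right)} + 2858 = - \frac{281}{-26 - \frac{3}{8}} + 2858 = - \frac{281}{- \frac{211}{8}} + 2858 = \left(-281\right) \left(- \frac{8}{211}\right) + 2858 = \frac{2248}{211} + 2858 = \frac{605286}{211}$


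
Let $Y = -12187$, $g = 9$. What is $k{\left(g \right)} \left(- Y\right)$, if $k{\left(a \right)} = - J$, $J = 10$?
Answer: $-121870$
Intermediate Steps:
$k{\left(a \right)} = -10$ ($k{\left(a \right)} = \left(-1\right) 10 = -10$)
$k{\left(g \right)} \left(- Y\right) = - 10 \left(\left(-1\right) \left(-12187\right)\right) = \left(-10\right) 12187 = -121870$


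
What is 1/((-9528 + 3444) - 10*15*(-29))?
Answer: -1/1734 ≈ -0.00057670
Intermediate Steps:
1/((-9528 + 3444) - 10*15*(-29)) = 1/(-6084 - 150*(-29)) = 1/(-6084 + 4350) = 1/(-1734) = -1/1734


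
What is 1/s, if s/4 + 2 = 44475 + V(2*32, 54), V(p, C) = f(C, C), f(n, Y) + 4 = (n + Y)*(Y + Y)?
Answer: 1/224532 ≈ 4.4537e-6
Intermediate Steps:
f(n, Y) = -4 + 2*Y*(Y + n) (f(n, Y) = -4 + (n + Y)*(Y + Y) = -4 + (Y + n)*(2*Y) = -4 + 2*Y*(Y + n))
V(p, C) = -4 + 4*C² (V(p, C) = -4 + 2*C² + 2*C*C = -4 + 2*C² + 2*C² = -4 + 4*C²)
s = 224532 (s = -8 + 4*(44475 + (-4 + 4*54²)) = -8 + 4*(44475 + (-4 + 4*2916)) = -8 + 4*(44475 + (-4 + 11664)) = -8 + 4*(44475 + 11660) = -8 + 4*56135 = -8 + 224540 = 224532)
1/s = 1/224532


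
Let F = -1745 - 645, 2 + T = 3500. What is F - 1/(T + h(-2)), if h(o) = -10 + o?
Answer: -8331541/3486 ≈ -2390.0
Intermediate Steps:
T = 3498 (T = -2 + 3500 = 3498)
F = -2390
F - 1/(T + h(-2)) = -2390 - 1/(3498 + (-10 - 2)) = -2390 - 1/(3498 - 12) = -2390 - 1/3486 = -8331541/3486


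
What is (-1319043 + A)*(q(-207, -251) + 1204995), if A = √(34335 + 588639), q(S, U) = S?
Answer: -1589167177884 + 1204788*√622974 ≈ -1.5882e+12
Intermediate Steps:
A = √622974 ≈ 789.29
(-1319043 + A)*(q(-207, -251) + 1204995) = (-1319043 + √622974)*(-207 + 1204995) = (-1319043 + √622974)*1204788 = -1589167177884 + 1204788*√622974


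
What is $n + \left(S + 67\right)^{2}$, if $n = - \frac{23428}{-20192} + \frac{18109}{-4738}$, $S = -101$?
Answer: $\frac{13792439189}{11958712} \approx 1153.3$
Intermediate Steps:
$n = - \frac{31831883}{11958712}$ ($n = \left(-23428\right) \left(- \frac{1}{20192}\right) + 18109 \left(- \frac{1}{4738}\right) = \frac{5857}{5048} - \frac{18109}{4738} = - \frac{31831883}{11958712} \approx -2.6618$)
$n + \left(S + 67\right)^{2} = - \frac{31831883}{11958712} + \left(-101 + 67\right)^{2} = - \frac{31831883}{11958712} + \left(-34\right)^{2} = - \frac{31831883}{11958712} + 1156 = \frac{13792439189}{11958712}$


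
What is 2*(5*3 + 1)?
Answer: 32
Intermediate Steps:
2*(5*3 + 1) = 2*(15 + 1) = 2*16 = 32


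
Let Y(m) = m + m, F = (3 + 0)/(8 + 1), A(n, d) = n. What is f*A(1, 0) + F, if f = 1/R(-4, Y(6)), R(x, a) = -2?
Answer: -1/6 ≈ -0.16667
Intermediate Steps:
F = 1/3 (F = 3/9 = 3*(1/9) = 1/3 ≈ 0.33333)
Y(m) = 2*m
f = -1/2 (f = 1/(-2) = -1/2 ≈ -0.50000)
f*A(1, 0) + F = -1/2*1 + 1/3 = -1/2 + 1/3 = -1/6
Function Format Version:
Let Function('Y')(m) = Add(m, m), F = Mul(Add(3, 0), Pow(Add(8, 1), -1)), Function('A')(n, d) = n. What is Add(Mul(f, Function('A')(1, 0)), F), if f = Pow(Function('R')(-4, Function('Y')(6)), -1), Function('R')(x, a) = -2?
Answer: Rational(-1, 6) ≈ -0.16667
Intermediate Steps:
F = Rational(1, 3) (F = Mul(3, Pow(9, -1)) = Mul(3, Rational(1, 9)) = Rational(1, 3) ≈ 0.33333)
Function('Y')(m) = Mul(2, m)
f = Rational(-1, 2) (f = Pow(-2, -1) = Rational(-1, 2) ≈ -0.50000)
Add(Mul(f, Function('A')(1, 0)), F) = Add(Mul(Rational(-1, 2), 1), Rational(1, 3)) = Add(Rational(-1, 2), Rational(1, 3)) = Rational(-1, 6)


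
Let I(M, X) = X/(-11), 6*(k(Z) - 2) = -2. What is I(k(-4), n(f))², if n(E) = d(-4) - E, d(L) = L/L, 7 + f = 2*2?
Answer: 16/121 ≈ 0.13223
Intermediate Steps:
k(Z) = 5/3 (k(Z) = 2 + (⅙)*(-2) = 2 - ⅓ = 5/3)
f = -3 (f = -7 + 2*2 = -7 + 4 = -3)
d(L) = 1
n(E) = 1 - E
I(M, X) = -X/11 (I(M, X) = X*(-1/11) = -X/11)
I(k(-4), n(f))² = (-(1 - 1*(-3))/11)² = (-(1 + 3)/11)² = (-1/11*4)² = (-4/11)² = 16/121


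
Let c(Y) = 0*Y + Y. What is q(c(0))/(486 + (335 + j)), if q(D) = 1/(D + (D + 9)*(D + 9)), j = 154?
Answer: 1/78975 ≈ 1.2662e-5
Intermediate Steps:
c(Y) = Y (c(Y) = 0 + Y = Y)
q(D) = 1/(D + (9 + D)²) (q(D) = 1/(D + (9 + D)*(9 + D)) = 1/(D + (9 + D)²))
q(c(0))/(486 + (335 + j)) = 1/((0 + (9 + 0)²)*(486 + (335 + 154))) = 1/((0 + 9²)*(486 + 489)) = 1/((0 + 81)*975) = (1/975)/81 = (1/81)*(1/975) = 1/78975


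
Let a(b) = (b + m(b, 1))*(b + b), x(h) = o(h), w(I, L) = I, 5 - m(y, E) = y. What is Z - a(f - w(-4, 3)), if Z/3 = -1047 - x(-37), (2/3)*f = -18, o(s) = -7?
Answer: -2890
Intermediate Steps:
m(y, E) = 5 - y
f = -27 (f = (3/2)*(-18) = -27)
x(h) = -7
a(b) = 10*b (a(b) = (b + (5 - b))*(b + b) = 5*(2*b) = 10*b)
Z = -3120 (Z = 3*(-1047 - 1*(-7)) = 3*(-1047 + 7) = 3*(-1040) = -3120)
Z - a(f - w(-4, 3)) = -3120 - 10*(-27 - 1*(-4)) = -3120 - 10*(-27 + 4) = -3120 - 10*(-23) = -3120 - 1*(-230) = -3120 + 230 = -2890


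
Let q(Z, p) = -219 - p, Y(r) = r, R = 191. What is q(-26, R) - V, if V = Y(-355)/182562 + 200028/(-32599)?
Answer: -2403519757199/5951338638 ≈ -403.86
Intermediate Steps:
V = -36529084381/5951338638 (V = -355/182562 + 200028/(-32599) = -355*1/182562 + 200028*(-1/32599) = -355/182562 - 200028/32599 = -36529084381/5951338638 ≈ -6.1380)
q(-26, R) - V = (-219 - 1*191) - 1*(-36529084381/5951338638) = (-219 - 191) + 36529084381/5951338638 = -410 + 36529084381/5951338638 = -2403519757199/5951338638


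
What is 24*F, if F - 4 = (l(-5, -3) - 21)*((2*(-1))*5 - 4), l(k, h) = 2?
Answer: 6480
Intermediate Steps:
F = 270 (F = 4 + (2 - 21)*((2*(-1))*5 - 4) = 4 - 19*(-2*5 - 4) = 4 - 19*(-10 - 4) = 4 - 19*(-14) = 4 + 266 = 270)
24*F = 24*270 = 6480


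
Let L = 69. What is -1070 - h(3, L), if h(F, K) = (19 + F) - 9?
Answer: -1083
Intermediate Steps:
h(F, K) = 10 + F
-1070 - h(3, L) = -1070 - (10 + 3) = -1070 - 1*13 = -1070 - 13 = -1083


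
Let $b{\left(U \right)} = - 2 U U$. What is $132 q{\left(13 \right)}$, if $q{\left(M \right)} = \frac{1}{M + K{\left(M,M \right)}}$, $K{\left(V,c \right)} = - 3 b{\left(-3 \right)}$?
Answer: $\frac{132}{67} \approx 1.9701$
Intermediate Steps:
$b{\left(U \right)} = - 2 U^{2}$
$K{\left(V,c \right)} = 54$ ($K{\left(V,c \right)} = - 3 \left(- 2 \left(-3\right)^{2}\right) = - 3 \left(\left(-2\right) 9\right) = \left(-3\right) \left(-18\right) = 54$)
$q{\left(M \right)} = \frac{1}{54 + M}$ ($q{\left(M \right)} = \frac{1}{M + 54} = \frac{1}{54 + M}$)
$132 q{\left(13 \right)} = \frac{132}{54 + 13} = \frac{132}{67}$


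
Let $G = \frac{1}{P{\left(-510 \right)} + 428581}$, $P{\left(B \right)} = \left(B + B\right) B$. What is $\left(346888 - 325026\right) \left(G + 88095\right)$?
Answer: $\frac{1827288533328952}{948781} \approx 1.9259 \cdot 10^{9}$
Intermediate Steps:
$P{\left(B \right)} = 2 B^{2}$ ($P{\left(B \right)} = 2 B B = 2 B^{2}$)
$G = \frac{1}{948781}$ ($G = \frac{1}{2 \left(-510\right)^{2} + 428581} = \frac{1}{2 \cdot 260100 + 428581} = \frac{1}{520200 + 428581} = \frac{1}{948781} \approx 1.054 \cdot 10^{-6}$)
$\left(346888 - 325026\right) \left(G + 88095\right) = \left(346888 - 325026\right) \left(\frac{1}{948781} + 88095\right) = 21862 \cdot \frac{83582862196}{948781} = \frac{1827288533328952}{948781}$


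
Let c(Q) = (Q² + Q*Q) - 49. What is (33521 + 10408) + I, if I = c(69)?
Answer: 53402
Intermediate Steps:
c(Q) = -49 + 2*Q² (c(Q) = (Q² + Q²) - 49 = 2*Q² - 49 = -49 + 2*Q²)
I = 9473 (I = -49 + 2*69² = -49 + 2*4761 = -49 + 9522 = 9473)
(33521 + 10408) + I = (33521 + 10408) + 9473 = 43929 + 9473 = 53402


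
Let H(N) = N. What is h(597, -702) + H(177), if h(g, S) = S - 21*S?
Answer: 14217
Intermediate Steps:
h(g, S) = -20*S (h(g, S) = S - 21*S = -20*S)
h(597, -702) + H(177) = -20*(-702) + 177 = 14040 + 177 = 14217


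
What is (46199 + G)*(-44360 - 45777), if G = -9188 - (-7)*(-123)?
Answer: -3258452550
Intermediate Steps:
G = -10049 (G = -9188 - 1*861 = -9188 - 861 = -10049)
(46199 + G)*(-44360 - 45777) = (46199 - 10049)*(-44360 - 45777) = 36150*(-90137) = -3258452550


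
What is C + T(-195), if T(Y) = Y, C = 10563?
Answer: 10368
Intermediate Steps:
C + T(-195) = 10563 - 195 = 10368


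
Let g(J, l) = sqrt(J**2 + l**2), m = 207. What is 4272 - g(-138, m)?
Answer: 4272 - 69*sqrt(13) ≈ 4023.2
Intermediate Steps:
4272 - g(-138, m) = 4272 - sqrt((-138)**2 + 207**2) = 4272 - sqrt(19044 + 42849) = 4272 - sqrt(61893) = 4272 - 69*sqrt(13)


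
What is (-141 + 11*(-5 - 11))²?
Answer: 100489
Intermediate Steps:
(-141 + 11*(-5 - 11))² = (-141 + 11*(-16))² = (-141 - 176)² = (-317)² = 100489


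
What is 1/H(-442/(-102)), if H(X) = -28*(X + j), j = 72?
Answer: -3/6412 ≈ -0.00046787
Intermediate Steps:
H(X) = -2016 - 28*X (H(X) = -28*(X + 72) = -28*(72 + X) = -2016 - 28*X)
1/H(-442/(-102)) = 1/(-2016 - (-12376)/(-102)) = 1/(-2016 - (-12376)*(-1)/102) = 1/(-2016 - 28*13/3) = 1/(-2016 - 364/3) = 1/(-6412/3) = -3/6412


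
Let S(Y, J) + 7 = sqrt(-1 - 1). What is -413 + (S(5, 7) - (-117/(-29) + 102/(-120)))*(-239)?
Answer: 1172233/580 - 239*I*sqrt(2) ≈ 2021.1 - 338.0*I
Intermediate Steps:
S(Y, J) = -7 + I*sqrt(2) (S(Y, J) = -7 + sqrt(-1 - 1) = -7 + sqrt(-2) = -7 + I*sqrt(2))
-413 + (S(5, 7) - (-117/(-29) + 102/(-120)))*(-239) = -413 + ((-7 + I*sqrt(2)) - (-117/(-29) + 102/(-120)))*(-239) = -413 + ((-7 + I*sqrt(2)) - (-117*(-1/29) + 102*(-1/120)))*(-239) = -413 + ((-7 + I*sqrt(2)) - (117/29 - 17/20))*(-239) = -413 + ((-7 + I*sqrt(2)) - 1*1847/580)*(-239) = -413 + ((-7 + I*sqrt(2)) - 1847/580)*(-239) = -413 + (-5907/580 + I*sqrt(2))*(-239) = -413 + (1411773/580 - 239*I*sqrt(2)) = 1172233/580 - 239*I*sqrt(2)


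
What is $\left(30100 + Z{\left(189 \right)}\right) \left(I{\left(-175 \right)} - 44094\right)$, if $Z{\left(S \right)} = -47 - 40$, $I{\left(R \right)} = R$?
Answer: $-1328645497$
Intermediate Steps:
$Z{\left(S \right)} = -87$ ($Z{\left(S \right)} = -47 - 40 = -87$)
$\left(30100 + Z{\left(189 \right)}\right) \left(I{\left(-175 \right)} - 44094\right) = \left(30100 - 87\right) \left(-175 - 44094\right) = 30013 \left(-44269\right) = -1328645497$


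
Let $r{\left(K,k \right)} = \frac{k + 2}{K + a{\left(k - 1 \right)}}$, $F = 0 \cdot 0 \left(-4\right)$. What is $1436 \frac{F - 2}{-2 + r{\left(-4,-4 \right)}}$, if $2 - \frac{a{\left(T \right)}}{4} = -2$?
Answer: $\frac{17232}{13} \approx 1325.5$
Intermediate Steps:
$a{\left(T \right)} = 16$ ($a{\left(T \right)} = 8 - -8 = 8 + 8 = 16$)
$F = 0$ ($F = 0 \left(-4\right) = 0$)
$r{\left(K,k \right)} = \frac{2 + k}{16 + K}$ ($r{\left(K,k \right)} = \frac{k + 2}{K + 16} = \frac{2 + k}{16 + K}$)
$1436 \frac{F - 2}{-2 + r{\left(-4,-4 \right)}} = 1436 \frac{0 - 2}{-2 + \frac{2 - 4}{16 - 4}} = 1436 \left(- \frac{2}{-2 + \frac{1}{12} \left(-2\right)}\right) = 1436 \left(- \frac{2}{-2 - \frac{1}{6}}\right) = 1436 \left(- \frac{2}{- \frac{13}{6}}\right) = 1436 \left(\left(-2\right) \left(- \frac{6}{13}\right)\right) = 1436 \cdot \frac{12}{13} = \frac{17232}{13}$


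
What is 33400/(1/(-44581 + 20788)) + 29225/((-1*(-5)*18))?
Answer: -14304345755/18 ≈ -7.9469e+8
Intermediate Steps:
33400/(1/(-44581 + 20788)) + 29225/((-1*(-5)*18)) = 33400/(1/(-23793)) + 29225/((5*18)) = 33400/(-1/23793) + 29225/90 = 33400*(-23793) + 29225*(1/90) = -794686200 + 5845/18 = -14304345755/18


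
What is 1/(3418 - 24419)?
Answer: -1/21001 ≈ -4.7617e-5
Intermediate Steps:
1/(3418 - 24419) = 1/(-21001) = -1/21001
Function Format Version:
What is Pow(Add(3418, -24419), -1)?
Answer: Rational(-1, 21001) ≈ -4.7617e-5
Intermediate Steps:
Pow(Add(3418, -24419), -1) = Pow(-21001, -1) = Rational(-1, 21001)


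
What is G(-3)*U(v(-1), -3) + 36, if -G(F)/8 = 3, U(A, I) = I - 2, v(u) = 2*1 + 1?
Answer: 156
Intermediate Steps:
v(u) = 3 (v(u) = 2 + 1 = 3)
U(A, I) = -2 + I
G(F) = -24 (G(F) = -8*3 = -24)
G(-3)*U(v(-1), -3) + 36 = -24*(-2 - 3) + 36 = -24*(-5) + 36 = 120 + 36 = 156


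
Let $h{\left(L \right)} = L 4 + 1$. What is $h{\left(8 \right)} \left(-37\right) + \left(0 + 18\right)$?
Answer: $-1203$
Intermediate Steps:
$h{\left(L \right)} = 1 + 4 L$ ($h{\left(L \right)} = 4 L + 1 = 1 + 4 L$)
$h{\left(8 \right)} \left(-37\right) + \left(0 + 18\right) = \left(1 + 4 \cdot 8\right) \left(-37\right) + \left(0 + 18\right) = \left(1 + 32\right) \left(-37\right) + 18 = 33 \left(-37\right) + 18 = -1221 + 18 = -1203$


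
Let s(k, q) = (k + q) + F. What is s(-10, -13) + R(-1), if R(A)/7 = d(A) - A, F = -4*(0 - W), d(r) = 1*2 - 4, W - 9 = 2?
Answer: 14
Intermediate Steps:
W = 11 (W = 9 + 2 = 11)
d(r) = -2 (d(r) = 2 - 4 = -2)
F = 44 (F = -4*(0 - 1*11) = -4*(0 - 11) = -4*(-11) = 44)
s(k, q) = 44 + k + q (s(k, q) = (k + q) + 44 = 44 + k + q)
R(A) = -14 - 7*A (R(A) = 7*(-2 - A) = -14 - 7*A)
s(-10, -13) + R(-1) = (44 - 10 - 13) + (-14 - 7*(-1)) = 21 + (-14 + 7) = 21 - 7 = 14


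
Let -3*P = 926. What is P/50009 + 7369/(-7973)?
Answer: -1112931961/1196165271 ≈ -0.93042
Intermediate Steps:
P = -926/3 (P = -⅓*926 = -926/3 ≈ -308.67)
P/50009 + 7369/(-7973) = -926/3/50009 + 7369/(-7973) = -926/3*1/50009 + 7369*(-1/7973) = -926/150027 - 7369/7973 = -1112931961/1196165271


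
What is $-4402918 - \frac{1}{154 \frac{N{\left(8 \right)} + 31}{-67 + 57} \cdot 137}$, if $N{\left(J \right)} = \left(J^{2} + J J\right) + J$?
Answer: $- \frac{7756545790989}{1761683} \approx -4.4029 \cdot 10^{6}$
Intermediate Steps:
$N{\left(J \right)} = J + 2 J^{2}$ ($N{\left(J \right)} = \left(J^{2} + J^{2}\right) + J = 2 J^{2} + J = J + 2 J^{2}$)
$-4402918 - \frac{1}{154 \frac{N{\left(8 \right)} + 31}{-67 + 57} \cdot 137} = -4402918 - \frac{1}{154 \frac{8 \left(1 + 2 \cdot 8\right) + 31}{-67 + 57} \cdot 137} = -4402918 - \frac{1}{154 \frac{8 \left(1 + 16\right) + 31}{-10} \cdot 137} = -4402918 - \frac{1}{154 \left(8 \cdot 17 + 31\right) \left(- \frac{1}{10}\right) 137} = -4402918 - \frac{1}{154 \left(136 + 31\right) \left(- \frac{1}{10}\right) 137} = -4402918 - \frac{1}{154 \cdot 167 \left(- \frac{1}{10}\right) 137} = -4402918 - \frac{1}{154 \left(- \frac{167}{10}\right) 137} = -4402918 - \frac{1}{\left(- \frac{12859}{5}\right) 137} = -4402918 - \frac{1}{- \frac{1761683}{5}} = -4402918 - - \frac{5}{1761683} = -4402918 + \frac{5}{1761683} = - \frac{7756545790989}{1761683}$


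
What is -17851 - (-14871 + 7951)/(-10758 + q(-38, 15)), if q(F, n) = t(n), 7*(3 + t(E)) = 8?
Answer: -1344567909/75319 ≈ -17852.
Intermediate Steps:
t(E) = -13/7 (t(E) = -3 + (⅐)*8 = -3 + 8/7 = -13/7)
q(F, n) = -13/7
-17851 - (-14871 + 7951)/(-10758 + q(-38, 15)) = -17851 - (-14871 + 7951)/(-10758 - 13/7) = -17851 - (-6920)/(-75319/7) = -17851 - (-6920)*(-7)/75319 = -17851 - 1*48440/75319 = -17851 - 48440/75319 = -1344567909/75319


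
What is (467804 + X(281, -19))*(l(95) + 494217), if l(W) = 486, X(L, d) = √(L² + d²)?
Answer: 231424042212 + 494703*√79322 ≈ 2.3156e+11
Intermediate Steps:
(467804 + X(281, -19))*(l(95) + 494217) = (467804 + √(281² + (-19)²))*(486 + 494217) = (467804 + √(78961 + 361))*494703 = (467804 + √79322)*494703 = 231424042212 + 494703*√79322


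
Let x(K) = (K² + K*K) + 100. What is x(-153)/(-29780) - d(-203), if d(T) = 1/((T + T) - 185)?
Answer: -13849379/8799990 ≈ -1.5738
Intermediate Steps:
x(K) = 100 + 2*K² (x(K) = (K² + K²) + 100 = 2*K² + 100 = 100 + 2*K²)
d(T) = 1/(-185 + 2*T) (d(T) = 1/(2*T - 185) = 1/(-185 + 2*T))
x(-153)/(-29780) - d(-203) = (100 + 2*(-153)²)/(-29780) - 1/(-185 + 2*(-203)) = (100 + 2*23409)*(-1/29780) - 1/(-185 - 406) = (100 + 46818)*(-1/29780) - 1/(-591) = 46918*(-1/29780) - 1*(-1/591) = -23459/14890 + 1/591 = -13849379/8799990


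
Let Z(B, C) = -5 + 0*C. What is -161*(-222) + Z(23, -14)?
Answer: 35737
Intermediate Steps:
Z(B, C) = -5 (Z(B, C) = -5 + 0 = -5)
-161*(-222) + Z(23, -14) = -161*(-222) - 5 = 35742 - 5 = 35737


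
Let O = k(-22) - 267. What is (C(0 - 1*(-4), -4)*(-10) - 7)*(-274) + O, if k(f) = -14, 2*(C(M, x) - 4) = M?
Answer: 18077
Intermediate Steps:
C(M, x) = 4 + M/2
O = -281 (O = -14 - 267 = -281)
(C(0 - 1*(-4), -4)*(-10) - 7)*(-274) + O = ((4 + (0 - 1*(-4))/2)*(-10) - 7)*(-274) - 281 = ((4 + (0 + 4)/2)*(-10) - 7)*(-274) - 281 = ((4 + (1/2)*4)*(-10) - 7)*(-274) - 281 = ((4 + 2)*(-10) - 7)*(-274) - 281 = (6*(-10) - 7)*(-274) - 281 = (-60 - 7)*(-274) - 281 = -67*(-274) - 281 = 18358 - 281 = 18077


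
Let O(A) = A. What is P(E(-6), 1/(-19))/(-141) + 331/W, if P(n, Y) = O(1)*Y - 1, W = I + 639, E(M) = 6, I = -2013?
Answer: -286423/1226982 ≈ -0.23344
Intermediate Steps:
W = -1374 (W = -2013 + 639 = -1374)
P(n, Y) = -1 + Y (P(n, Y) = 1*Y - 1 = Y - 1 = -1 + Y)
P(E(-6), 1/(-19))/(-141) + 331/W = (-1 + 1/(-19))/(-141) + 331/(-1374) = (-1 - 1/19)*(-1/141) + 331*(-1/1374) = -20/19*(-1/141) - 331/1374 = 20/2679 - 331/1374 = -286423/1226982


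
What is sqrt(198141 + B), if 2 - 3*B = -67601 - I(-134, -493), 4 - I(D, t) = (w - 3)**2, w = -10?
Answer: sqrt(1985583)/3 ≈ 469.70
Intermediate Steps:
I(D, t) = -165 (I(D, t) = 4 - (-10 - 3)**2 = 4 - 1*(-13)**2 = 4 - 1*169 = 4 - 169 = -165)
B = 67438/3 (B = 2/3 - (-67601 - 1*(-165))/3 = 2/3 - (-67601 + 165)/3 = 2/3 - 1/3*(-67436) = 2/3 + 67436/3 = 67438/3 ≈ 22479.)
sqrt(198141 + B) = sqrt(198141 + 67438/3) = sqrt(661861/3) = sqrt(1985583)/3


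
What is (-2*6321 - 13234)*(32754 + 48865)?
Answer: -2111973244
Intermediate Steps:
(-2*6321 - 13234)*(32754 + 48865) = (-12642 - 13234)*81619 = -25876*81619 = -2111973244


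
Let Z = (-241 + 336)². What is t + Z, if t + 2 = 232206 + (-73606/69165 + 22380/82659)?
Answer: 459709375992887/1905703245 ≈ 2.4123e+5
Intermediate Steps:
Z = 9025 (Z = 95² = 9025)
t = 442510404206762/1905703245 (t = -2 + (232206 + (-73606/69165 + 22380/82659)) = -2 + (232206 + (-73606*1/69165 + 22380*(1/82659))) = -2 + (232206 + (-73606/69165 + 7460/27553)) = -2 + (232206 - 1512095218/1905703245) = -2 + 442514215613252/1905703245 = 442510404206762/1905703245 ≈ 2.3220e+5)
t + Z = 442510404206762/1905703245 + 9025 = 459709375992887/1905703245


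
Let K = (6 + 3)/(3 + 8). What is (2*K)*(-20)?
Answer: -360/11 ≈ -32.727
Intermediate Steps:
K = 9/11 ≈ 0.81818
(2*K)*(-20) = (2*(9/11))*(-20) = (18/11)*(-20) = -360/11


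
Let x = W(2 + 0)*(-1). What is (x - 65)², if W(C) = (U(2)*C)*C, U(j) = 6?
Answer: 7921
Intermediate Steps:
W(C) = 6*C² (W(C) = (6*C)*C = 6*C²)
x = -24 (x = (6*(2 + 0)²)*(-1) = (6*2²)*(-1) = (6*4)*(-1) = 24*(-1) = -24)
(x - 65)² = (-24 - 65)² = (-89)² = 7921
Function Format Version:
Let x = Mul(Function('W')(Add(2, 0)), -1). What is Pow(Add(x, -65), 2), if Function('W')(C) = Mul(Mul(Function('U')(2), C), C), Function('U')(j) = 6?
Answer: 7921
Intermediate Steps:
Function('W')(C) = Mul(6, Pow(C, 2)) (Function('W')(C) = Mul(Mul(6, C), C) = Mul(6, Pow(C, 2)))
x = -24 (x = Mul(Mul(6, Pow(Add(2, 0), 2)), -1) = Mul(Mul(6, Pow(2, 2)), -1) = Mul(Mul(6, 4), -1) = Mul(24, -1) = -24)
Pow(Add(x, -65), 2) = Pow(Add(-24, -65), 2) = Pow(-89, 2) = 7921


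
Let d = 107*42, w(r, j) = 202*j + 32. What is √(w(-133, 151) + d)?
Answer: 6*√973 ≈ 187.16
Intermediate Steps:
w(r, j) = 32 + 202*j
d = 4494
√(w(-133, 151) + d) = √((32 + 202*151) + 4494) = √((32 + 30502) + 4494) = √(30534 + 4494) = √35028 = 6*√973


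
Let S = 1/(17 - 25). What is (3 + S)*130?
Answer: 1495/4 ≈ 373.75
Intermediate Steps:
S = -1/8 (S = 1/(-8) = -1/8 ≈ -0.12500)
(3 + S)*130 = (3 - 1/8)*130 = (23/8)*130 = 1495/4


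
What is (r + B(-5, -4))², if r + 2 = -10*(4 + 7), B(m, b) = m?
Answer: 13689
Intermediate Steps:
r = -112 (r = -2 - 10*(4 + 7) = -2 - 10*11 = -2 - 110 = -112)
(r + B(-5, -4))² = (-112 - 5)² = (-117)² = 13689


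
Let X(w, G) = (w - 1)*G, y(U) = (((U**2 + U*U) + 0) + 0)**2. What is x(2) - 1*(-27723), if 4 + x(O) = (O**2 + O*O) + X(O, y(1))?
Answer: 27731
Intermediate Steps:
y(U) = 4*U**4 (y(U) = (((U**2 + U**2) + 0) + 0)**2 = ((2*U**2 + 0) + 0)**2 = (2*U**2 + 0)**2 = (2*U**2)**2 = 4*U**4)
X(w, G) = G*(-1 + w) (X(w, G) = (-1 + w)*G = G*(-1 + w))
x(O) = -8 + 2*O**2 + 4*O (x(O) = -4 + ((O**2 + O*O) + (4*1**4)*(-1 + O)) = -4 + ((O**2 + O**2) + (4*1)*(-1 + O)) = -4 + (2*O**2 + 4*(-1 + O)) = -4 + (2*O**2 + (-4 + 4*O)) = -4 + (-4 + 2*O**2 + 4*O) = -8 + 2*O**2 + 4*O)
x(2) - 1*(-27723) = (-8 + 2*2**2 + 4*2) - 1*(-27723) = (-8 + 2*4 + 8) + 27723 = (-8 + 8 + 8) + 27723 = 8 + 27723 = 27731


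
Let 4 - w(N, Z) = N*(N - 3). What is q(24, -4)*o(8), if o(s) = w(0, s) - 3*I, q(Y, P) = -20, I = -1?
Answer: -140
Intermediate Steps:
w(N, Z) = 4 - N*(-3 + N) (w(N, Z) = 4 - N*(N - 3) = 4 - N*(-3 + N))
o(s) = 7 (o(s) = (4 - 1*0² + 3*0) - 3*(-1) = (4 - 1*0 + 0) + 3 = (4 + 0 + 0) + 3 = 4 + 3 = 7)
q(24, -4)*o(8) = -20*7 = -140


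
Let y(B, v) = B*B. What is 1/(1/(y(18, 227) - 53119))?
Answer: -52795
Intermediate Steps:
y(B, v) = B²
1/(1/(y(18, 227) - 53119)) = 1/(1/(18² - 53119)) = 1/(1/(324 - 53119)) = 1/(1/(-52795)) = 1/(-1/52795) = -52795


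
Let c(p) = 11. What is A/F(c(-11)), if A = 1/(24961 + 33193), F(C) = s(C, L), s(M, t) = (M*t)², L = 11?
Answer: 1/851432714 ≈ 1.1745e-9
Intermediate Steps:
s(M, t) = M²*t²
F(C) = 121*C² (F(C) = C²*11² = C²*121 = 121*C²)
A = 1/58154 ≈ 1.7196e-5
A/F(c(-11)) = 1/(58154*((121*11²))) = 1/(58154*((121*121))) = (1/58154)/14641 = (1/58154)*(1/14641) = 1/851432714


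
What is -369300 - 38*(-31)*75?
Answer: -280950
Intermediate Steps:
-369300 - 38*(-31)*75 = -369300 + 1178*75 = -369300 + 88350 = -280950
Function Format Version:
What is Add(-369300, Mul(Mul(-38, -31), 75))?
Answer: -280950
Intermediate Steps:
Add(-369300, Mul(Mul(-38, -31), 75)) = Add(-369300, Mul(1178, 75)) = Add(-369300, 88350) = -280950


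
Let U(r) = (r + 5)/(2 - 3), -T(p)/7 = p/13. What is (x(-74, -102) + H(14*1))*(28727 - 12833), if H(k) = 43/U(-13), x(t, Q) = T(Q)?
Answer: 49835637/52 ≈ 9.5838e+5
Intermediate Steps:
T(p) = -7*p/13
x(t, Q) = -7*Q/13
U(r) = -5 - r (U(r) = (5 + r)/(-1) = (5 + r)*(-1) = -5 - r)
H(k) = 43/8 (H(k) = 43/(-5 - 1*(-13)) = 43/(-5 + 13) = 43/8)
(x(-74, -102) + H(14*1))*(28727 - 12833) = (-7/13*(-102) + 43/8)*(28727 - 12833) = (714/13 + 43/8)*15894 = (6271/104)*15894 = 49835637/52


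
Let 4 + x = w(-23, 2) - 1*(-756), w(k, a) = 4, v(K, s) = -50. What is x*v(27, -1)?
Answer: -37800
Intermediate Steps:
x = 756 (x = -4 + (4 - 1*(-756)) = -4 + (4 + 756) = -4 + 760 = 756)
x*v(27, -1) = 756*(-50) = -37800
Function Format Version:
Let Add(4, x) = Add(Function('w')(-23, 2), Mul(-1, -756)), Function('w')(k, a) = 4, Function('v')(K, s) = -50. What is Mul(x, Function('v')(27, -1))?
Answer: -37800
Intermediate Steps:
x = 756 (x = Add(-4, Add(4, Mul(-1, -756))) = Add(-4, Add(4, 756)) = Add(-4, 760) = 756)
Mul(x, Function('v')(27, -1)) = Mul(756, -50) = -37800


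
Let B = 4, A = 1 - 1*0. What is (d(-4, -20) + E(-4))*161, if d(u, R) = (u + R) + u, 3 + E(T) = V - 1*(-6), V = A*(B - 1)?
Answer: -3542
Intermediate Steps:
A = 1 (A = 1 + 0 = 1)
V = 3 (V = 1*(4 - 1) = 1*3 = 3)
E(T) = 6 (E(T) = -3 + (3 - 1*(-6)) = -3 + (3 + 6) = -3 + 9 = 6)
d(u, R) = R + 2*u (d(u, R) = (R + u) + u = R + 2*u)
(d(-4, -20) + E(-4))*161 = ((-20 + 2*(-4)) + 6)*161 = ((-20 - 8) + 6)*161 = (-28 + 6)*161 = -22*161 = -3542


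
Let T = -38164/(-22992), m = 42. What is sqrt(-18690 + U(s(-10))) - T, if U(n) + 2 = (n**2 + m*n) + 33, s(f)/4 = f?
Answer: -9541/5748 + I*sqrt(18739) ≈ -1.6599 + 136.89*I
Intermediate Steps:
s(f) = 4*f
U(n) = 31 + n**2 + 42*n (U(n) = -2 + ((n**2 + 42*n) + 33) = -2 + (33 + n**2 + 42*n) = 31 + n**2 + 42*n)
T = 9541/5748 (T = -38164*(-1/22992) = 9541/5748 ≈ 1.6599)
sqrt(-18690 + U(s(-10))) - T = sqrt(-18690 + (31 + (4*(-10))**2 + 42*(4*(-10)))) - 1*9541/5748 = sqrt(-18690 + (31 + (-40)**2 + 42*(-40))) - 9541/5748 = sqrt(-18690 + (31 + 1600 - 1680)) - 9541/5748 = sqrt(-18690 - 49) - 9541/5748 = sqrt(-18739) - 9541/5748 = I*sqrt(18739) - 9541/5748 = -9541/5748 + I*sqrt(18739)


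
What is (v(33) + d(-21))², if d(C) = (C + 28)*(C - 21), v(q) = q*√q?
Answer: 122373 - 19404*√33 ≈ 10906.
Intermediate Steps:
v(q) = q^(3/2)
d(C) = (-21 + C)*(28 + C) (d(C) = (28 + C)*(-21 + C) = (-21 + C)*(28 + C))
(v(33) + d(-21))² = (33^(3/2) + (-588 + (-21)² + 7*(-21)))² = (33*√33 + (-588 + 441 - 147))² = (33*√33 - 294)² = (-294 + 33*√33)²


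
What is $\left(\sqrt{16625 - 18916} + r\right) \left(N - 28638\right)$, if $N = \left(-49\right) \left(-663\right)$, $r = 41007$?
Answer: $157835943 + 3849 i \sqrt{2291} \approx 1.5784 \cdot 10^{8} + 1.8423 \cdot 10^{5} i$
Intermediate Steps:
$N = 32487$
$\left(\sqrt{16625 - 18916} + r\right) \left(N - 28638\right) = \left(\sqrt{16625 - 18916} + 41007\right) \left(32487 - 28638\right) = \left(\sqrt{-2291} + 41007\right) 3849 = \left(i \sqrt{2291} + 41007\right) 3849 = \left(41007 + i \sqrt{2291}\right) 3849 = 157835943 + 3849 i \sqrt{2291}$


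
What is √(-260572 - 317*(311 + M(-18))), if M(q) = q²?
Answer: I*√461867 ≈ 679.61*I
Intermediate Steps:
√(-260572 - 317*(311 + M(-18))) = √(-260572 - 317*(311 + (-18)²)) = √(-260572 - 317*(311 + 324)) = √(-260572 - 317*635) = √(-260572 - 201295) = √(-461867) = I*√461867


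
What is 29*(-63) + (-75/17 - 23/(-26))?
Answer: -809093/442 ≈ -1830.5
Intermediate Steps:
29*(-63) + (-75/17 - 23/(-26)) = -1827 + (-75*1/17 - 23*(-1/26)) = -1827 + (-75/17 + 23/26) = -1827 - 1559/442 = -809093/442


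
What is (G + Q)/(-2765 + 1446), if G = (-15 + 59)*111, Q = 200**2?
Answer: -44884/1319 ≈ -34.029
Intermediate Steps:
Q = 40000
G = 4884 (G = 44*111 = 4884)
(G + Q)/(-2765 + 1446) = (4884 + 40000)/(-2765 + 1446) = 44884/(-1319) = 44884*(-1/1319) = -44884/1319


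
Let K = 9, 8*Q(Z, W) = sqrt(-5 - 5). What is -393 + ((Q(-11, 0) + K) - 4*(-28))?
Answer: -272 + I*sqrt(10)/8 ≈ -272.0 + 0.39528*I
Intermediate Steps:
Q(Z, W) = I*sqrt(10)/8 (Q(Z, W) = sqrt(-5 - 5)/8 = sqrt(-10)/8 = (I*sqrt(10))/8 = I*sqrt(10)/8)
-393 + ((Q(-11, 0) + K) - 4*(-28)) = -393 + ((I*sqrt(10)/8 + 9) - 4*(-28)) = -393 + ((9 + I*sqrt(10)/8) + 112) = -393 + (121 + I*sqrt(10)/8) = -272 + I*sqrt(10)/8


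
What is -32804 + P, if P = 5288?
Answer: -27516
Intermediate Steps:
-32804 + P = -32804 + 5288 = -27516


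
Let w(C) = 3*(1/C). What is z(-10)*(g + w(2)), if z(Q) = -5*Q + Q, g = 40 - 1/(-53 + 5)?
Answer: 9965/6 ≈ 1660.8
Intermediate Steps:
g = 1921/48 (g = 40 - 1/(-48) = 40 - 1*(-1/48) = 40 + 1/48 = 1921/48 ≈ 40.021)
w(C) = 3/C
z(Q) = -4*Q
z(-10)*(g + w(2)) = (-4*(-10))*(1921/48 + 3/2) = 40*(1921/48 + 3*(½)) = 40*(1921/48 + 3/2) = 40*(1993/48) = 9965/6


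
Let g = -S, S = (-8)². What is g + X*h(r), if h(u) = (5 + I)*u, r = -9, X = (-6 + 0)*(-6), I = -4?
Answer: -388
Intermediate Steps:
S = 64
X = 36 (X = -6*(-6) = 36)
h(u) = u (h(u) = (5 - 4)*u = 1*u = u)
g = -64 (g = -1*64 = -64)
g + X*h(r) = -64 + 36*(-9) = -64 - 324 = -388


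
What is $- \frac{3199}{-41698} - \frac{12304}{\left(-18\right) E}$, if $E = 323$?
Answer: $\frac{265825589}{121216086} \approx 2.193$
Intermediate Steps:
$- \frac{3199}{-41698} - \frac{12304}{\left(-18\right) E} = - \frac{3199}{-41698} - \frac{12304}{\left(-18\right) 323} = \left(-3199\right) \left(- \frac{1}{41698}\right) - \frac{12304}{-5814} = \frac{3199}{41698} - - \frac{6152}{2907} = \frac{3199}{41698} + \frac{6152}{2907} = \frac{265825589}{121216086}$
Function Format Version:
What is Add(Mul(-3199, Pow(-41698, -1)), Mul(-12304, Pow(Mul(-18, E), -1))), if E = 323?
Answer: Rational(265825589, 121216086) ≈ 2.1930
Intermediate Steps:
Add(Mul(-3199, Pow(-41698, -1)), Mul(-12304, Pow(Mul(-18, E), -1))) = Add(Mul(-3199, Pow(-41698, -1)), Mul(-12304, Pow(Mul(-18, 323), -1))) = Add(Mul(-3199, Rational(-1, 41698)), Mul(-12304, Pow(-5814, -1))) = Add(Rational(3199, 41698), Mul(-12304, Rational(-1, 5814))) = Add(Rational(3199, 41698), Rational(6152, 2907)) = Rational(265825589, 121216086)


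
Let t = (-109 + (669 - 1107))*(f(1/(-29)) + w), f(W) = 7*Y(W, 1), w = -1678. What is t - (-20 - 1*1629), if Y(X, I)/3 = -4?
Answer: 965463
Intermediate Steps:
Y(X, I) = -12 (Y(X, I) = 3*(-4) = -12)
f(W) = -84 (f(W) = 7*(-12) = -84)
t = 963814 (t = (-109 + (669 - 1107))*(-84 - 1678) = (-109 - 438)*(-1762) = -547*(-1762) = 963814)
t - (-20 - 1*1629) = 963814 - (-20 - 1*1629) = 963814 - (-20 - 1629) = 963814 - 1*(-1649) = 963814 + 1649 = 965463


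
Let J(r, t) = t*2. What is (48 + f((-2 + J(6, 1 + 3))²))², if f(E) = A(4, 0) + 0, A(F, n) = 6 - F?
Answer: 2500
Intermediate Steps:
J(r, t) = 2*t
f(E) = 2 (f(E) = (6 - 1*4) + 0 = (6 - 4) + 0 = 2 + 0 = 2)
(48 + f((-2 + J(6, 1 + 3))²))² = (48 + 2)² = 50² = 2500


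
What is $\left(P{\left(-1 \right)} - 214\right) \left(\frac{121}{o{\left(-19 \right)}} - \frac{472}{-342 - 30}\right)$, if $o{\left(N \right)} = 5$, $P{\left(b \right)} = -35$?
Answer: $- \frac{982969}{155} \approx -6341.7$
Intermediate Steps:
$\left(P{\left(-1 \right)} - 214\right) \left(\frac{121}{o{\left(-19 \right)}} - \frac{472}{-342 - 30}\right) = \left(-35 - 214\right) \left(\frac{121}{5} - \frac{472}{-342 - 30}\right) = - 249 \left(121 \cdot \frac{1}{5} - \frac{472}{-342 - 30}\right) = - 249 \left(\frac{121}{5} - \frac{472}{-372}\right) = - 249 \left(\frac{121}{5} - - \frac{118}{93}\right) = - 249 \left(\frac{121}{5} + \frac{118}{93}\right) = \left(-249\right) \frac{11843}{465} = - \frac{982969}{155}$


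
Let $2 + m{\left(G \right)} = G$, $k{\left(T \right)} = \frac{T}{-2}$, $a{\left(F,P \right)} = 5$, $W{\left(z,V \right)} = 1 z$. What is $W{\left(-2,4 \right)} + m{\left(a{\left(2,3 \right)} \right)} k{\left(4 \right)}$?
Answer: $-8$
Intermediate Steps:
$W{\left(z,V \right)} = z$
$k{\left(T \right)} = - \frac{T}{2}$ ($k{\left(T \right)} = T \left(- \frac{1}{2}\right) = - \frac{T}{2}$)
$m{\left(G \right)} = -2 + G$
$W{\left(-2,4 \right)} + m{\left(a{\left(2,3 \right)} \right)} k{\left(4 \right)} = -2 + \left(-2 + 5\right) \left(\left(- \frac{1}{2}\right) 4\right) = -2 + 3 \left(-2\right) = -2 - 6 = -8$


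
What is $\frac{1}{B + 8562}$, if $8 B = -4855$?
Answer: $\frac{8}{63641} \approx 0.00012571$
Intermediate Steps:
$B = - \frac{4855}{8}$ ($B = \frac{1}{8} \left(-4855\right) = - \frac{4855}{8} \approx -606.88$)
$\frac{1}{B + 8562} = \frac{1}{- \frac{4855}{8} + 8562} = \frac{1}{\frac{63641}{8}} = \frac{8}{63641}$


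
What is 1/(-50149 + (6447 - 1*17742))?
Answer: -1/61444 ≈ -1.6275e-5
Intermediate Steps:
1/(-50149 + (6447 - 1*17742)) = 1/(-50149 + (6447 - 17742)) = 1/(-50149 - 11295) = 1/(-61444) = -1/61444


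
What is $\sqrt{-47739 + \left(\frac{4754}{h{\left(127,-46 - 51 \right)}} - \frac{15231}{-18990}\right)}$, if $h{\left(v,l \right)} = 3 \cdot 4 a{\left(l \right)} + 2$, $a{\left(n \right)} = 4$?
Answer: $\frac{i \sqrt{1909007328678}}{6330} \approx 218.27 i$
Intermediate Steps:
$h{\left(v,l \right)} = 50$ ($h{\left(v,l \right)} = 3 \cdot 4 \cdot 4 + 2 = 12 \cdot 4 + 2 = 48 + 2 = 50$)
$\sqrt{-47739 + \left(\frac{4754}{h{\left(127,-46 - 51 \right)}} - \frac{15231}{-18990}\right)} = \sqrt{-47739 + \left(\frac{4754}{50} - \frac{15231}{-18990}\right)} = \sqrt{-47739 + \left(4754 \cdot \frac{1}{50} - - \frac{5077}{6330}\right)} = \sqrt{-47739 + \left(\frac{2377}{25} + \frac{5077}{6330}\right)} = \sqrt{-47739 + \frac{3034667}{31650}} = \sqrt{- \frac{1507904683}{31650}} = \frac{i \sqrt{1909007328678}}{6330}$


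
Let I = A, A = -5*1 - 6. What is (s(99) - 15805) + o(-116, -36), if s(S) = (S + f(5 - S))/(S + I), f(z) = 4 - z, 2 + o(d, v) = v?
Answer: -1393987/88 ≈ -15841.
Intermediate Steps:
o(d, v) = -2 + v
A = -11 (A = -5 - 6 = -11)
I = -11
s(S) = (-1 + 2*S)/(-11 + S) (s(S) = (S + (4 - (5 - S)))/(S - 11) = (S + (4 + (-5 + S)))/(-11 + S) = (S + (-1 + S))/(-11 + S) = (-1 + 2*S)/(-11 + S))
(s(99) - 15805) + o(-116, -36) = ((-1 + 2*99)/(-11 + 99) - 15805) + (-2 - 36) = ((-1 + 198)/88 - 15805) - 38 = ((1/88)*197 - 15805) - 38 = (197/88 - 15805) - 38 = -1390643/88 - 38 = -1393987/88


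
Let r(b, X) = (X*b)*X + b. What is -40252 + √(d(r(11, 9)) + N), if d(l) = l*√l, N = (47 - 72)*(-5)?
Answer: -40252 + √(125 + 902*√902) ≈ -40087.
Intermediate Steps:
r(b, X) = b + b*X² (r(b, X) = b*X² + b = b + b*X²)
N = 125 (N = -25*(-5) = 125)
d(l) = l^(3/2)
-40252 + √(d(r(11, 9)) + N) = -40252 + √((11*(1 + 9²))^(3/2) + 125) = -40252 + √((11*(1 + 81))^(3/2) + 125) = -40252 + √((11*82)^(3/2) + 125) = -40252 + √(902^(3/2) + 125) = -40252 + √(902*√902 + 125) = -40252 + √(125 + 902*√902)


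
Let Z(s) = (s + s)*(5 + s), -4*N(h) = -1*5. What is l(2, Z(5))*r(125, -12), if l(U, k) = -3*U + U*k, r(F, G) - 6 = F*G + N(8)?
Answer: -579187/2 ≈ -2.8959e+5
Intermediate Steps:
N(h) = 5/4 (N(h) = -(-1)*5/4 = -1/4*(-5) = 5/4)
Z(s) = 2*s*(5 + s) (Z(s) = (2*s)*(5 + s) = 2*s*(5 + s))
r(F, G) = 29/4 + F*G (r(F, G) = 6 + (F*G + 5/4) = 6 + (5/4 + F*G) = 29/4 + F*G)
l(2, Z(5))*r(125, -12) = (2*(-3 + 2*5*(5 + 5)))*(29/4 + 125*(-12)) = (2*(-3 + 2*5*10))*(29/4 - 1500) = (2*(-3 + 100))*(-5971/4) = (2*97)*(-5971/4) = 194*(-5971/4) = -579187/2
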